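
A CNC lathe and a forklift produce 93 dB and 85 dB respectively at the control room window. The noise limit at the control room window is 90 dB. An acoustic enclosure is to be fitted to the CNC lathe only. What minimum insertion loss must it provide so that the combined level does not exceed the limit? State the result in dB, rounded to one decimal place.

4.7 dB

The untreated sources together contribute 10^(85/10) = 3.162e+08, i.e. 85.00 dB.
The limit corresponds to 10^(90/10) = 1.000e+09; subtracting the fixed part leaves 6.838e+08 for the CNC lathe, i.e. 88.35 dB.
Required insertion loss = 93 − 88.35 = 4.65 dB.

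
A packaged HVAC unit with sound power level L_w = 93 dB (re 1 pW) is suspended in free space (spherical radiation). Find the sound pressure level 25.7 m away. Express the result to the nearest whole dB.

Free-field spherical radiation: L_p = L_w − 10·log₁₀(4π·r²), r = 25.7 m.
4π·r² = 8300 m², 10·log₁₀ of that is 39.191 dB.
L_p = 93 − 39.191 = 53.81 dB.

54 dB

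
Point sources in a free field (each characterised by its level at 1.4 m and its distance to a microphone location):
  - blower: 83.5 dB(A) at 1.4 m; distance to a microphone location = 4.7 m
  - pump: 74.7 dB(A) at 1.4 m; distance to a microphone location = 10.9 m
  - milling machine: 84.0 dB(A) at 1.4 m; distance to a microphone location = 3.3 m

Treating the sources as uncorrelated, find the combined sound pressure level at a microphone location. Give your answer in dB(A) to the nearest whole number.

78 dB(A)

Apply inverse-square spreading to bring every level to the receiver, then sum 10^(L/10).
blower: 83.5 − 20·log₁₀(4.7/1.4) = 83.5 − 10.52 = 72.98 dB(A).
pump: 74.7 − 20·log₁₀(10.9/1.4) = 74.7 − 17.83 = 56.87 dB(A).
milling machine: 84.0 − 20·log₁₀(3.3/1.4) = 84.0 − 7.45 = 76.55 dB(A).
Σ 10^(L/10) = 6.556e+07 → L_total = 10·log₁₀(6.556e+07) = 78.17 dB(A).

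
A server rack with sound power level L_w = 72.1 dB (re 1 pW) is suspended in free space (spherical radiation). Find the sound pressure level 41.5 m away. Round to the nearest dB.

L_p = L_w − 10·log₁₀(4π·r²) with r = 41.5 m.
4π·r² = 2.164e+04 m², 10·log₁₀ of that is 43.353 dB.
L_p = 72.1 − 43.353 = 28.75 dB.

29 dB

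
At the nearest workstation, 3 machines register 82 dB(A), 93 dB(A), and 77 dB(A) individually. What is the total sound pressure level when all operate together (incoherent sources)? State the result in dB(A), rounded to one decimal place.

93.4 dB(A)

For uncorrelated sources the intensities add, so convert each level to linear form, sum, and take 10·log₁₀ of the total.
Σ 10^(L/10) = 10^(82/10) + 10^(93/10) + 10^(77/10) = 2.204e+09.
L_total = 10·log₁₀(2.204e+09) = 93.43 dB(A).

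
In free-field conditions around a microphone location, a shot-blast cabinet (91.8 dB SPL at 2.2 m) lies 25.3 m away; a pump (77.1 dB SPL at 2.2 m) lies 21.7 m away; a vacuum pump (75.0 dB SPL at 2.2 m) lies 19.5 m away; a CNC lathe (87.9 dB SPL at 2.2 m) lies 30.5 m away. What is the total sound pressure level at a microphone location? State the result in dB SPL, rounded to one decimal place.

71.9 dB SPL

First find each source's level at the receiver (point-source: −20·log₁₀(r/r_ref)), then combine on an intensity basis.
shot-blast cabinet: 91.8 − 20·log₁₀(25.3/2.2) = 91.8 − 21.21 = 70.59 dB SPL.
pump: 77.1 − 20·log₁₀(21.7/2.2) = 77.1 − 19.88 = 57.22 dB SPL.
vacuum pump: 75.0 − 20·log₁₀(19.5/2.2) = 75.0 − 18.95 = 56.05 dB SPL.
CNC lathe: 87.9 − 20·log₁₀(30.5/2.2) = 87.9 − 22.84 = 65.06 dB SPL.
Σ 10^(L/10) = 1.558e+07 → L_total = 10·log₁₀(1.558e+07) = 71.93 dB SPL.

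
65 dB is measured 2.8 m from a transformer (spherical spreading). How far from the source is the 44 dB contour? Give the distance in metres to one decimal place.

31.4 m

For a point source L₁ − L₂ = 20·log₁₀(r₂/r₁), so r₂ = r₁·10^((L₁−L₂)/20).
r₂ = 2.8·10^((65−44)/20) = 2.8·10^(21.0/20) = 31.42 m.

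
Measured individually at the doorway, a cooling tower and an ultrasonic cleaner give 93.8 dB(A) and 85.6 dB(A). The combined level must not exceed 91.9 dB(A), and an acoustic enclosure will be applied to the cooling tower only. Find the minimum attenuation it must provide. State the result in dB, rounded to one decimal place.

Fixed contribution from the other source: Σ 10^(L/10) = 10^(85.6/10) = 3.631e+08 (85.60 dB(A)).
The limit corresponds to 10^(91.9/10) = 1.549e+09; subtracting the fixed part leaves 1.186e+09 for the cooling tower, i.e. 90.74 dB(A).
So the cooling tower must be reduced from 93.8 to 90.74 dB(A): IL = 3.06 dB.

3.1 dB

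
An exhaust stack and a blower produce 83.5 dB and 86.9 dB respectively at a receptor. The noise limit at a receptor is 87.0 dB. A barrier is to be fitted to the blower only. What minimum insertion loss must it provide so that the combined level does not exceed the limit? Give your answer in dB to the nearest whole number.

Fixed contribution from the other source: Σ 10^(L/10) = 10^(83.5/10) = 2.239e+08 (83.50 dB).
The limit corresponds to 10^(87.0/10) = 5.012e+08; subtracting the fixed part leaves 2.773e+08 for the blower, i.e. 84.43 dB.
Required insertion loss = 86.9 − 84.43 = 2.47 dB.

2 dB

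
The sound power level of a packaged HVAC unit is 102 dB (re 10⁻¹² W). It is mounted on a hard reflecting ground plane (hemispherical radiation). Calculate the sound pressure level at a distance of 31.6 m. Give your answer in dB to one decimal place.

64.0 dB

L_p = L_w − 10·log₁₀(2π·r²) with r = 31.6 m.
2π·r² = 6274 m², 10·log₁₀ of that is 37.976 dB.
L_p = 102 − 37.976 = 64.02 dB.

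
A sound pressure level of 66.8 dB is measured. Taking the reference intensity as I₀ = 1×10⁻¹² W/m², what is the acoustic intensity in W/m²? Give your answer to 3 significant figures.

I = I₀·10^(L/10) = 10⁻¹² × 10^(66.8/10) = 10^(-5.320).

4.79e-06 W/m²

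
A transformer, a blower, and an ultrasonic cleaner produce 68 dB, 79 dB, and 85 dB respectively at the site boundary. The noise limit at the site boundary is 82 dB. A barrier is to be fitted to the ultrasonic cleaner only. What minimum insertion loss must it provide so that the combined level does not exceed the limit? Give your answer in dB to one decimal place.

Fixed contribution from the other sources: Σ 10^(L/10) = 10^(68/10) + 10^(79/10) = 8.574e+07 (79.33 dB).
To meet 82 dB overall, the treated ultrasonic cleaner may contribute at most 10^(82/10) − 8.574e+07 = 7.275e+07, i.e. 78.62 dB.
So the ultrasonic cleaner must be reduced from 85 to 78.62 dB: IL = 6.38 dB.

6.4 dB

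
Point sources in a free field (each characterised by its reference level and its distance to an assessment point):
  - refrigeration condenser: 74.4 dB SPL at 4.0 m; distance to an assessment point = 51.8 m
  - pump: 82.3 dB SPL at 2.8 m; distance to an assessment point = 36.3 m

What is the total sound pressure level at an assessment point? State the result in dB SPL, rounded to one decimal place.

First find each source's level at the receiver (point-source: −20·log₁₀(r/r_ref)), then combine on an intensity basis.
refrigeration condenser: 74.4 − 20·log₁₀(51.8/4.0) = 74.4 − 22.25 = 52.15 dB SPL.
pump: 82.3 − 20·log₁₀(36.3/2.8) = 82.3 − 22.25 = 60.05 dB SPL.
Σ 10^(L/10) = 1.175e+06 → L_total = 10·log₁₀(1.175e+06) = 60.70 dB SPL.

60.7 dB SPL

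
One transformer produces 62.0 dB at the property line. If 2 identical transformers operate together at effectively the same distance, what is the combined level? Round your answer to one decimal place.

With 2 equal, uncorrelated contributions the intensity is 2× that of one unit, giving a rise of 10·log₁₀ 2.
L_total = 62.0 + 10·log₁₀(2) = 62.0 + 3.010 = 65.01 dB.

65.0 dB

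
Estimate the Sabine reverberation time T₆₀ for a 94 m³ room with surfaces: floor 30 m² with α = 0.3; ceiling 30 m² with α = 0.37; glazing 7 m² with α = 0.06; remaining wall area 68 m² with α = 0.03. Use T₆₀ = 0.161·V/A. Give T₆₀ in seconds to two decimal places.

Summing Sᵢαᵢ: 30·0.3 + 30·0.37 + 7·0.06 + 68·0.03 = 22.56 m².
T₆₀ = 0.161·V/A = 0.161·94/22.56 = 0.671 s.

0.67 s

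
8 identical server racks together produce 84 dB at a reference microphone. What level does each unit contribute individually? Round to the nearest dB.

75 dB

For N identical incoherent sources L_total = L₁ + 10·log₁₀ N, so L₁ = 84 − 10·log₁₀(8) = 84 − 9.031.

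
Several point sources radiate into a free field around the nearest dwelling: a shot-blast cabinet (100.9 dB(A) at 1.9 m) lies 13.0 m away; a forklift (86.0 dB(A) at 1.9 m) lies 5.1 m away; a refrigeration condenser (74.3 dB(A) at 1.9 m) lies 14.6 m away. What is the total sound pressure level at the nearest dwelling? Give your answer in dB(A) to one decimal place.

85.0 dB(A)

First find each source's level at the receiver (point-source: −20·log₁₀(r/r_ref)), then combine on an intensity basis.
shot-blast cabinet: 100.9 − 20·log₁₀(13.0/1.9) = 100.9 − 16.70 = 84.20 dB(A).
forklift: 86.0 − 20·log₁₀(5.1/1.9) = 86.0 − 8.58 = 77.42 dB(A).
refrigeration condenser: 74.3 − 20·log₁₀(14.6/1.9) = 74.3 − 17.71 = 56.59 dB(A).
Σ 10^(L/10) = 3.185e+08 → L_total = 10·log₁₀(3.185e+08) = 85.03 dB(A).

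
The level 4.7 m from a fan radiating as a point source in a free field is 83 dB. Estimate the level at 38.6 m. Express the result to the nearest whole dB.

65 dB

Spherical spreading from a point source gives a 20·log₁₀(r₂/r₁) drop.
L₂ = 83 − 20·log₁₀(38.6/4.7) = 83 − 18.290 = 64.71 dB.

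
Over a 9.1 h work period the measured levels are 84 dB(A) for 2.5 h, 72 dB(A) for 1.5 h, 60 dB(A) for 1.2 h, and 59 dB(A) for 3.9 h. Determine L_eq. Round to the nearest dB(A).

Weight each interval's intensity by its duration and average over T = 9.1 h:
Σ tᵢ·10^(Lᵢ/10) = 2.5·10^(84/10) + 1.5·10^(72/10) + 1.2·10^(60/10) + 3.9·10^(59/10) = 6.560e+08.
L_eq = 10·log₁₀(6.560e+08/9.1) = 78.58 dB(A).

79 dB(A)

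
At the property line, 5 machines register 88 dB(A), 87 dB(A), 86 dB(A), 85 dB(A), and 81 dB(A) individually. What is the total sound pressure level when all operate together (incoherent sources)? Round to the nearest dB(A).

For uncorrelated sources the intensities add, so convert each level to linear form, sum, and take 10·log₁₀ of the total.
Σ 10^(L/10) = 10^(88/10) + 10^(87/10) + 10^(86/10) + 10^(85/10) + 10^(81/10) = 1.972e+09.
L_total = 10·log₁₀(1.972e+09) = 92.95 dB(A).

93 dB(A)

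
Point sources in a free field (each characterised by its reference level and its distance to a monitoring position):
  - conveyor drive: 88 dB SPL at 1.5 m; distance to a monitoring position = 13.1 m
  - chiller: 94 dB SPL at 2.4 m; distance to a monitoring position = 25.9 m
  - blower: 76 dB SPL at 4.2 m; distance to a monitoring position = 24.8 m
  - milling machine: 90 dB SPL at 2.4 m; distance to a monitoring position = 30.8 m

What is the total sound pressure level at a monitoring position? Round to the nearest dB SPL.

76 dB SPL

Propagate each source to the receiver with L = L_ref − 20·log₁₀(r/r_ref), then add intensities.
conveyor drive: 88 − 20·log₁₀(13.1/1.5) = 88 − 18.82 = 69.18 dB SPL.
chiller: 94 − 20·log₁₀(25.9/2.4) = 94 − 20.66 = 73.34 dB SPL.
blower: 76 − 20·log₁₀(24.8/4.2) = 76 − 15.42 = 60.58 dB SPL.
milling machine: 90 − 20·log₁₀(30.8/2.4) = 90 − 22.17 = 67.83 dB SPL.
Σ 10^(L/10) = 3.705e+07 → L_total = 10·log₁₀(3.705e+07) = 75.69 dB SPL.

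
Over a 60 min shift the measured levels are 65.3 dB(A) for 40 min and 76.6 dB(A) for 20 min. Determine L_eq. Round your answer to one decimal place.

72.4 dB(A)

Weight each interval's intensity by its duration and average over T = 60 min:
Σ tᵢ·10^(Lᵢ/10) = 40·10^(65.3/10) + 20·10^(76.6/10) = 1.050e+09.
L_eq = 10·log₁₀(1.050e+09/60) = 72.43 dB(A).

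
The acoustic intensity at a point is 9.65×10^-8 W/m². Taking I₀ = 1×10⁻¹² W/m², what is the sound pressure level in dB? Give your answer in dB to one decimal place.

I/I₀ = 9.65×10^-8/10⁻¹² = 9.65×10^4, and L = 10·log₁₀(I/I₀).
L = 10·(0.9845 + 4) = 49.85 dB.

49.8 dB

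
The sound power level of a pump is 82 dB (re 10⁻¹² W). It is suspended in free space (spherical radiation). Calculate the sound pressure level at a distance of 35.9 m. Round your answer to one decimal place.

The power spreads over a sphere of area 4π·r², so L_p = L_w − 10·log₁₀(4π·r²).
4π·r² = 1.62e+04 m², 10·log₁₀ of that is 42.094 dB.
L_p = 82 − 42.094 = 39.91 dB.

39.9 dB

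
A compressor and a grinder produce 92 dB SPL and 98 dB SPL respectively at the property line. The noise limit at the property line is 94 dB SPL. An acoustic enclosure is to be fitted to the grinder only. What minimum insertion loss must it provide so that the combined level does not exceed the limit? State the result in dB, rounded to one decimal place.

The untreated sources together contribute 10^(92/10) = 1.585e+09, i.e. 92.00 dB SPL.
To meet 94 dB SPL overall, the treated grinder may contribute at most 10^(94/10) − 1.585e+09 = 9.270e+08, i.e. 89.67 dB SPL.
Required insertion loss = 98 − 89.67 = 8.33 dB.

8.3 dB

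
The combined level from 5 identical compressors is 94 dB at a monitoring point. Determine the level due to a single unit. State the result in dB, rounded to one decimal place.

87.0 dB

For N identical incoherent sources L_total = L₁ + 10·log₁₀ N, so L₁ = 94 − 10·log₁₀(5) = 94 − 6.990.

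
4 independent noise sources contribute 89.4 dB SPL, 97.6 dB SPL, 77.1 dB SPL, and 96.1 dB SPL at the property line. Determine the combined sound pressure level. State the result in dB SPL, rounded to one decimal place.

100.3 dB SPL

For uncorrelated sources the intensities add, so convert each level to linear form, sum, and take 10·log₁₀ of the total.
Σ 10^(L/10) = 10^(89.4/10) + 10^(97.6/10) + 10^(77.1/10) + 10^(96.1/10) = 1.075e+10.
L_total = 10·log₁₀(1.075e+10) = 100.31 dB SPL.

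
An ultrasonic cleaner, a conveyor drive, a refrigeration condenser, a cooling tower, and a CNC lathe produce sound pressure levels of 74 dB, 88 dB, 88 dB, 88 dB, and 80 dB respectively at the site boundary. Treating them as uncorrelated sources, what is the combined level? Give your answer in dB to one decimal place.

93.0 dB

Incoherent sources combine by intensity addition: L_total = 10·log₁₀(Σ 10^(L_i/10)).
Σ 10^(L/10) = 10^(74/10) + 10^(88/10) + 10^(88/10) + 10^(88/10) + 10^(80/10) = 2.018e+09.
L_total = 10·log₁₀(2.018e+09) = 93.05 dB.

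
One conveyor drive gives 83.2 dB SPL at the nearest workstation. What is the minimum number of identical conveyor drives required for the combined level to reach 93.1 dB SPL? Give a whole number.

N identical sources give L₁ + 10·log₁₀ N, so require 10·log₁₀ N ≥ 93.1 − 83.2 = 9.9 dB.
N ≥ 10^(9.9/10) = 9.772, so N = 10.

10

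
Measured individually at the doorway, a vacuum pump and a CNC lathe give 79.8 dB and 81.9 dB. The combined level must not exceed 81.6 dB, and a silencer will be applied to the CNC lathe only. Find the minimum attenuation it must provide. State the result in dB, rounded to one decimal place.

5.0 dB

The untreated sources together contribute 10^(79.8/10) = 9.550e+07, i.e. 79.80 dB.
The limit corresponds to 10^(81.6/10) = 1.445e+08; subtracting the fixed part leaves 4.904e+07 for the CNC lathe, i.e. 76.91 dB.
Required insertion loss = 81.9 − 76.91 = 4.99 dB.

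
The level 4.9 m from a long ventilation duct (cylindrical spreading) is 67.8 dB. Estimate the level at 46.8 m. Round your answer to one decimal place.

Line-source attenuation: ΔL = 10·log₁₀(r₂/r₁) = 10·log₁₀(46.8/4.9) = 9.800 dB.
L₂ = 67.8 − 10·log₁₀(46.8/4.9) = 67.8 − 9.800 = 58.00 dB.

58.0 dB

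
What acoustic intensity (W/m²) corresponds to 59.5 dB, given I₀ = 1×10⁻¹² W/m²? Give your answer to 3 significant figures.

8.91e-07 W/m²

I/I₀ = 10^(59.5/10) = 8.913e+05, so I = 8.913e+05 × 10⁻¹² W/m².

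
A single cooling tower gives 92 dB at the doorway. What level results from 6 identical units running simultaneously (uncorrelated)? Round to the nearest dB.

L_total = L₁ + 10·log₁₀ N for N identical incoherent sources.
L_total = 92 + 10·log₁₀(6) = 92 + 7.782 = 99.78 dB.

100 dB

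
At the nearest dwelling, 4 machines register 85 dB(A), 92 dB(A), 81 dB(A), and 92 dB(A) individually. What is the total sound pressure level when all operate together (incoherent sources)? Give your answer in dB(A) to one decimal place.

95.6 dB(A)

For uncorrelated sources the intensities add, so convert each level to linear form, sum, and take 10·log₁₀ of the total.
Σ 10^(L/10) = 10^(85/10) + 10^(92/10) + 10^(81/10) + 10^(92/10) = 3.612e+09.
L_total = 10·log₁₀(3.612e+09) = 95.58 dB(A).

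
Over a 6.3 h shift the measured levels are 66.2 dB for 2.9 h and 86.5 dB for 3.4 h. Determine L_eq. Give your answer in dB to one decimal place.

83.9 dB

L_eq = 10·log₁₀[(1/T)·Σ tᵢ·10^(Lᵢ/10)] with T = 6.3 h.
Σ tᵢ·10^(Lᵢ/10) = 2.9·10^(66.2/10) + 3.4·10^(86.5/10) = 1.531e+09.
L_eq = 10·log₁₀(1.531e+09/6.3) = 83.86 dB.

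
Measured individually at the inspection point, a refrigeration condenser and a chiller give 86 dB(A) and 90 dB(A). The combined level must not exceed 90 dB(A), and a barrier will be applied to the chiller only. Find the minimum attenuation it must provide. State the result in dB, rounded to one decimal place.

The untreated sources together contribute 10^(86/10) = 3.981e+08, i.e. 86.00 dB(A).
To meet 90 dB(A) overall, the treated chiller may contribute at most 10^(90/10) − 3.981e+08 = 6.019e+08, i.e. 87.80 dB(A).
So the chiller must be reduced from 90 to 87.80 dB(A): IL = 2.20 dB.

2.2 dB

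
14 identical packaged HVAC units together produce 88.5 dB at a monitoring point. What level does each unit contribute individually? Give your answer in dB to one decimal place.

14 equal contributions raise the level by 10·log₁₀ 14 = 11.461 dB, so each unit alone gives 88.5 − 11.461.

77.0 dB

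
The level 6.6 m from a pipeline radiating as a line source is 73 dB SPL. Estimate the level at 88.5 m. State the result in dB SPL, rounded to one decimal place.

61.7 dB SPL

For a line source, L₂ = L₁ − 10·log₁₀(r₂/r₁).
L₂ = 73 − 10·log₁₀(88.5/6.6) = 73 − 11.274 = 61.73 dB SPL.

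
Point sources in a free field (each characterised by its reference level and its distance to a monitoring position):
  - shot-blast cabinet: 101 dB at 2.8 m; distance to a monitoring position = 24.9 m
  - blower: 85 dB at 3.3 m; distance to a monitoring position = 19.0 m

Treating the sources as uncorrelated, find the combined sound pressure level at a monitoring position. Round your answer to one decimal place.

Apply inverse-square spreading to bring every level to the receiver, then sum 10^(L/10).
shot-blast cabinet: 101 − 20·log₁₀(24.9/2.8) = 101 − 18.98 = 82.02 dB.
blower: 85 − 20·log₁₀(19.0/3.3) = 85 − 15.20 = 69.80 dB.
Σ 10^(L/10) = 1.687e+08 → L_total = 10·log₁₀(1.687e+08) = 82.27 dB.

82.3 dB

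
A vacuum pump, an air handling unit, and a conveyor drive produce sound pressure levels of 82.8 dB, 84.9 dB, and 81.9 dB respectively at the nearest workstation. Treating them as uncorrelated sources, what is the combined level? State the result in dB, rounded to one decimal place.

Incoherent sources combine by intensity addition: L_total = 10·log₁₀(Σ 10^(L_i/10)).
Σ 10^(L/10) = 10^(82.8/10) + 10^(84.9/10) + 10^(81.9/10) = 6.545e+08.
L_total = 10·log₁₀(6.545e+08) = 88.16 dB.

88.2 dB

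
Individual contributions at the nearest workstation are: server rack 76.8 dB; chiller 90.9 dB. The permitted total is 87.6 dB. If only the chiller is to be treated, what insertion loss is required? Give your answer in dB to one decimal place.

3.7 dB

Everything except the chiller sums to 10^(76.8/10) = 4.786e+07 in linear terms, 76.80 dB.
To meet 87.6 dB overall, the treated chiller may contribute at most 10^(87.6/10) − 4.786e+07 = 5.276e+08, i.e. 87.22 dB.
So the chiller must be reduced from 90.9 to 87.22 dB: IL = 3.68 dB.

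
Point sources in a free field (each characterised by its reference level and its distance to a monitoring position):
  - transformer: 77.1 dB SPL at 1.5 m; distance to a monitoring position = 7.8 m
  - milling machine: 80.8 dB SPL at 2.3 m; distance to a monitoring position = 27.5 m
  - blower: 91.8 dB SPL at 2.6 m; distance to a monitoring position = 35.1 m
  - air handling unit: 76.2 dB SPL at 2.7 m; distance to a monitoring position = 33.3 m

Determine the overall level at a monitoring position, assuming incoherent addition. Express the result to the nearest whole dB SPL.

Apply inverse-square spreading to bring every level to the receiver, then sum 10^(L/10).
transformer: 77.1 − 20·log₁₀(7.8/1.5) = 77.1 − 14.32 = 62.78 dB SPL.
milling machine: 80.8 − 20·log₁₀(27.5/2.3) = 80.8 − 21.55 = 59.25 dB SPL.
blower: 91.8 − 20·log₁₀(35.1/2.6) = 91.8 − 22.61 = 69.19 dB SPL.
air handling unit: 76.2 − 20·log₁₀(33.3/2.7) = 76.2 − 21.82 = 54.38 dB SPL.
Σ 10^(L/10) = 1.132e+07 → L_total = 10·log₁₀(1.132e+07) = 70.54 dB SPL.

71 dB SPL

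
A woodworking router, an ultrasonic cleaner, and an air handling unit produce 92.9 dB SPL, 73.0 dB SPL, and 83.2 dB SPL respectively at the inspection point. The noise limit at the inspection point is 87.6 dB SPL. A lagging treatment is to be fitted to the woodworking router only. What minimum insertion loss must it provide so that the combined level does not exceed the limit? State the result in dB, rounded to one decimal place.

7.5 dB

Fixed contribution from the other sources: Σ 10^(L/10) = 10^(73.0/10) + 10^(83.2/10) = 2.289e+08 (83.60 dB SPL).
To meet 87.6 dB SPL overall, the treated woodworking router may contribute at most 10^(87.6/10) − 2.289e+08 = 3.466e+08, i.e. 85.40 dB SPL.
So the woodworking router must be reduced from 92.9 to 85.40 dB SPL: IL = 7.50 dB.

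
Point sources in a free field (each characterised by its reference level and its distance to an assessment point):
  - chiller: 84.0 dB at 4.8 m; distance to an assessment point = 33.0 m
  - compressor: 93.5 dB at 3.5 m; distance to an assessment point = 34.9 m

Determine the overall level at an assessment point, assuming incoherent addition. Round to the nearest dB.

74 dB

Propagate each source to the receiver with L = L_ref − 20·log₁₀(r/r_ref), then add intensities.
chiller: 84.0 − 20·log₁₀(33.0/4.8) = 84.0 − 16.75 = 67.25 dB.
compressor: 93.5 − 20·log₁₀(34.9/3.5) = 93.5 − 19.98 = 73.52 dB.
Σ 10^(L/10) = 2.783e+07 → L_total = 10·log₁₀(2.783e+07) = 74.45 dB.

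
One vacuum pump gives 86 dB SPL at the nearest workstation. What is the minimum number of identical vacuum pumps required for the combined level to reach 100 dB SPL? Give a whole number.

26

Need L₁ + 10·log₁₀ N ≥ 100, i.e. log₁₀ N ≥ 1.40.
N ≥ 10^(14.0/10) = 25.119, so N = 26.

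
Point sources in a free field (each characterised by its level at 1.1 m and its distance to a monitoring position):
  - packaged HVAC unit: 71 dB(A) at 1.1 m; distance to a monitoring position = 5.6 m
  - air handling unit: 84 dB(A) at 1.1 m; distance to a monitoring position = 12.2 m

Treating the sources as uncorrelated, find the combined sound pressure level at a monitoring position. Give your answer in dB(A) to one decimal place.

64.0 dB(A)

Apply inverse-square spreading to bring every level to the receiver, then sum 10^(L/10).
packaged HVAC unit: 71 − 20·log₁₀(5.6/1.1) = 71 − 14.14 = 56.86 dB(A).
air handling unit: 84 − 20·log₁₀(12.2/1.1) = 84 − 20.90 = 63.10 dB(A).
Σ 10^(L/10) = 2.528e+06 → L_total = 10·log₁₀(2.528e+06) = 64.03 dB(A).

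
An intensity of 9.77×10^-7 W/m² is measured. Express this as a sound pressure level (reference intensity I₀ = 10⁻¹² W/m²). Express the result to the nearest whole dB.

Dividing by I₀ shifts the exponent by 12: I/I₀ = 9.77×10^5.
L = 10·(0.9899 + 5) = 59.90 dB.

60 dB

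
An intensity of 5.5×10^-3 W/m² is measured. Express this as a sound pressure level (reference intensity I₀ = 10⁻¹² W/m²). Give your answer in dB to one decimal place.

97.4 dB

L = 10·log₁₀(I/I₀) = 10·log₁₀(5.5×10^-3/10⁻¹²) = 10·log₁₀(5.5×10^9).
L = 10·(0.7404 + 9) = 97.40 dB.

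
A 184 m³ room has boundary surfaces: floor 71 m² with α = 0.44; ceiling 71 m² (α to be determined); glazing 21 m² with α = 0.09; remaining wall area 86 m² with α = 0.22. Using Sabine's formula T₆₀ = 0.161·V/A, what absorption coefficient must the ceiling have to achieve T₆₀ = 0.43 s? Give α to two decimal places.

0.24

Required total absorption A = 0.161·184/0.43 = 68.89 m².
Absorption from the other surfaces = 71·0.44 + 21·0.09 + 86·0.22 = 52.05 m², so the ceiling must supply 16.84 m² over 71 m².
α = 16.84/71 = 0.237.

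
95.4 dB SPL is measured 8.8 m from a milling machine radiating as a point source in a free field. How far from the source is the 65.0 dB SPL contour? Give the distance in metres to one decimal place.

291.4 m

The 30.4 dB drop corresponds to a distance ratio of 10^(30.4/20) for a point source.
r₂ = 8.8·10^((95.4−65.0)/20) = 8.8·10^(30.4/20) = 291.40 m.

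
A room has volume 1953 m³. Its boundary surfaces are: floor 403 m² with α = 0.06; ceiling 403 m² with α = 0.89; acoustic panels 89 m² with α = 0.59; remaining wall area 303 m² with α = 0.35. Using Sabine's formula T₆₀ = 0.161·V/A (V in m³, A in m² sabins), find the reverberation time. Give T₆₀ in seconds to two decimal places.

Total absorption A = 403·0.06 + 403·0.89 + 89·0.59 + 303·0.35 = 541.41 m² sabins.
T₆₀ = 0.161·V/A = 0.161·1953/541.41 = 0.581 s.

0.58 s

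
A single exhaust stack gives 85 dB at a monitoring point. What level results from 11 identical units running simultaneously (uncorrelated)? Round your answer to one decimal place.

95.4 dB

With 11 equal, uncorrelated contributions the intensity is 11× that of one unit, giving a rise of 10·log₁₀ 11.
L_total = 85 + 10·log₁₀(11) = 85 + 10.414 = 95.41 dB.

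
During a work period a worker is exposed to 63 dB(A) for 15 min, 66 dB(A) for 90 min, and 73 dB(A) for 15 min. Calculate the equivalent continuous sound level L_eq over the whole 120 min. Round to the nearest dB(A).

68 dB(A)

The energy average is taken in the linear domain: L_eq = 10·log₁₀[(Σ tᵢ·10^(Lᵢ/10))/T], T = 120 min.
Σ tᵢ·10^(Lᵢ/10) = 15·10^(63/10) + 90·10^(66/10) + 15·10^(73/10) = 6.875e+08.
L_eq = 10·log₁₀(6.875e+08/120) = 67.58 dB(A).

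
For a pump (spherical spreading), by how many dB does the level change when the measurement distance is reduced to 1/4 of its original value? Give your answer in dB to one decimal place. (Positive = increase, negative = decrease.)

+12.0 dB

Point-source spreading: ΔL = −20·log₁₀(r₂/r₁).
ΔL = −20·log₁₀(0.25) = +12.04 dB.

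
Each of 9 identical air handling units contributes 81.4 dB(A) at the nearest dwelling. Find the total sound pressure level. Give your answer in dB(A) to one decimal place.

90.9 dB(A)

L_total = L₁ + 10·log₁₀ N for N identical incoherent sources.
L_total = 81.4 + 10·log₁₀(9) = 81.4 + 9.542 = 90.94 dB(A).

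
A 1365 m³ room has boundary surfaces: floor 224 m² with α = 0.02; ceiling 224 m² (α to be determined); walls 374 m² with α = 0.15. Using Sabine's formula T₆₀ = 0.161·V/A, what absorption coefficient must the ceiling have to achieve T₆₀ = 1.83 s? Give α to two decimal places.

0.27

A = 0.161·V/T₆₀ = 0.161·1365/1.83 = 120.09 m² sabins.
Absorption from the other surfaces = 224·0.02 + 374·0.15 = 60.58 m², so the ceiling must supply 59.51 m² over 224 m².
α = 59.51/224 = 0.266.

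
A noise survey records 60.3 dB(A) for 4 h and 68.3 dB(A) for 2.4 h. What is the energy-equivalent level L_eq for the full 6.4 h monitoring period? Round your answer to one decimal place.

65.1 dB(A)

L_eq = 10·log₁₀[(1/T)·Σ tᵢ·10^(Lᵢ/10)] with T = 6.4 h.
Σ tᵢ·10^(Lᵢ/10) = 4·10^(60.3/10) + 2.4·10^(68.3/10) = 2.051e+07.
L_eq = 10·log₁₀(2.051e+07/6.4) = 65.06 dB(A).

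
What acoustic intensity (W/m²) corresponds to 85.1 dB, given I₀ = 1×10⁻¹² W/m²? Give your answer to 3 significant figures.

I/I₀ = 10^(85.1/10) = 3.236e+08, so I = 3.236e+08 × 10⁻¹² W/m².

0.000324 W/m²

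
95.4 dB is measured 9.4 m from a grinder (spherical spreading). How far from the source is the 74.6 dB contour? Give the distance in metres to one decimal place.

For a point source L₁ − L₂ = 20·log₁₀(r₂/r₁), so r₂ = r₁·10^((L₁−L₂)/20).
r₂ = 9.4·10^((95.4−74.6)/20) = 9.4·10^(20.8/20) = 103.07 m.

103.1 m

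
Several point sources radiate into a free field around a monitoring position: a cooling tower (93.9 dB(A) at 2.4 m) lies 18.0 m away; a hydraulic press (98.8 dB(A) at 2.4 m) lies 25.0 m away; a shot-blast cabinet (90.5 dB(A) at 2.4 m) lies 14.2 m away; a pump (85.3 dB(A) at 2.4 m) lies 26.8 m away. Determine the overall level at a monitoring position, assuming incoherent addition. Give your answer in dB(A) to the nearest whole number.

Propagate each source to the receiver with L = L_ref − 20·log₁₀(r/r_ref), then add intensities.
cooling tower: 93.9 − 20·log₁₀(18.0/2.4) = 93.9 − 17.50 = 76.40 dB(A).
hydraulic press: 98.8 − 20·log₁₀(25.0/2.4) = 98.8 − 20.35 = 78.45 dB(A).
shot-blast cabinet: 90.5 − 20·log₁₀(14.2/2.4) = 90.5 − 15.44 = 75.06 dB(A).
pump: 85.3 − 20·log₁₀(26.8/2.4) = 85.3 − 20.96 = 64.34 dB(A).
Σ 10^(L/10) = 1.483e+08 → L_total = 10·log₁₀(1.483e+08) = 81.71 dB(A).

82 dB(A)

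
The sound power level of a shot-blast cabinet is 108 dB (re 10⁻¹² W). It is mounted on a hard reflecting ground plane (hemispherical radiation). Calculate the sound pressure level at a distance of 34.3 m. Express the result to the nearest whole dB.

69 dB

Free-field hemispherical radiation: L_p = L_w − 10·log₁₀(2π·r²), r = 34.3 m.
2π·r² = 7392 m², 10·log₁₀ of that is 38.688 dB.
L_p = 108 − 38.688 = 69.31 dB.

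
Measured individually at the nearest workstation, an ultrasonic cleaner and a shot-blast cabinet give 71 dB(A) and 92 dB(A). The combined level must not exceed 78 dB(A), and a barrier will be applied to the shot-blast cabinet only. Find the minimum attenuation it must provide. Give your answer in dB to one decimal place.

15.0 dB

The untreated sources together contribute 10^(71/10) = 1.259e+07, i.e. 71.00 dB(A).
To meet 78 dB(A) overall, the treated shot-blast cabinet may contribute at most 10^(78/10) − 1.259e+07 = 5.051e+07, i.e. 77.03 dB(A).
So the shot-blast cabinet must be reduced from 92 to 77.03 dB(A): IL = 14.97 dB.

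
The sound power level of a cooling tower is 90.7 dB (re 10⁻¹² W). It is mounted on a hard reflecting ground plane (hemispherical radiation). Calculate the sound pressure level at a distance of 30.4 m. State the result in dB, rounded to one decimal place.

53.1 dB

L_p = L_w − 10·log₁₀(2π·r²) with r = 30.4 m.
2π·r² = 5807 m², 10·log₁₀ of that is 37.639 dB.
L_p = 90.7 − 37.639 = 53.06 dB.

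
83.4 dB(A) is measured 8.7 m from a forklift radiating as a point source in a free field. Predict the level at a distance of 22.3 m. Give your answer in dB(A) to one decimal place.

75.2 dB(A)

Spherical spreading from a point source gives a 20·log₁₀(r₂/r₁) drop.
L₂ = 83.4 − 20·log₁₀(22.3/8.7) = 83.4 − 8.176 = 75.22 dB(A).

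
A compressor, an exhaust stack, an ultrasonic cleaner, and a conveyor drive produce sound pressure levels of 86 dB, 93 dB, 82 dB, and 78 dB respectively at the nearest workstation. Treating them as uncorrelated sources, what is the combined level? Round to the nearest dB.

94 dB

Incoherent sources combine by intensity addition: L_total = 10·log₁₀(Σ 10^(L_i/10)).
Σ 10^(L/10) = 10^(86/10) + 10^(93/10) + 10^(82/10) + 10^(78/10) = 2.615e+09.
L_total = 10·log₁₀(2.615e+09) = 94.17 dB.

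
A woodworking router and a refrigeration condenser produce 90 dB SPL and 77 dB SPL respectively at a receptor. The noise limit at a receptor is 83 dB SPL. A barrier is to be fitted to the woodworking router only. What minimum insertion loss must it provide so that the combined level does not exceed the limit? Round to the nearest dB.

Fixed contribution from the other source: Σ 10^(L/10) = 10^(77/10) = 5.012e+07 (77.00 dB SPL).
The limit corresponds to 10^(83/10) = 1.995e+08; subtracting the fixed part leaves 1.494e+08 for the woodworking router, i.e. 81.74 dB SPL.
So the woodworking router must be reduced from 90 to 81.74 dB SPL: IL = 8.26 dB.

8 dB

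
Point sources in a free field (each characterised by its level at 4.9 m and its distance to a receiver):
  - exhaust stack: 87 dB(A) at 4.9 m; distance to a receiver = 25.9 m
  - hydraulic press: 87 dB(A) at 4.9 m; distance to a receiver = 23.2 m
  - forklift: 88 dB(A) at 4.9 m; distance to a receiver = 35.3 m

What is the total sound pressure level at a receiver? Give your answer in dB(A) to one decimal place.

77.2 dB(A)

Propagate each source to the receiver with L = L_ref − 20·log₁₀(r/r_ref), then add intensities.
exhaust stack: 87 − 20·log₁₀(25.9/4.9) = 87 − 14.46 = 72.54 dB(A).
hydraulic press: 87 − 20·log₁₀(23.2/4.9) = 87 − 13.51 = 73.49 dB(A).
forklift: 88 − 20·log₁₀(35.3/4.9) = 88 − 17.15 = 70.85 dB(A).
Σ 10^(L/10) = 5.245e+07 → L_total = 10·log₁₀(5.245e+07) = 77.20 dB(A).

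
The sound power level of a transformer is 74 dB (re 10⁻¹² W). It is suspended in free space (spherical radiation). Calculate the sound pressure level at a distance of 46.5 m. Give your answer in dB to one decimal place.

29.7 dB

Free-field spherical radiation: L_p = L_w − 10·log₁₀(4π·r²), r = 46.5 m.
4π·r² = 2.717e+04 m², 10·log₁₀ of that is 44.341 dB.
L_p = 74 − 44.341 = 29.66 dB.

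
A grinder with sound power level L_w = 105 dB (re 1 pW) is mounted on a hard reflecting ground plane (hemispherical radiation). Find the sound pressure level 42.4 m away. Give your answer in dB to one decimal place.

The power spreads over a hemisphere of area 2π·r², so L_p = L_w − 10·log₁₀(2π·r²).
2π·r² = 1.13e+04 m², 10·log₁₀ of that is 40.529 dB.
L_p = 105 − 40.529 = 64.47 dB.

64.5 dB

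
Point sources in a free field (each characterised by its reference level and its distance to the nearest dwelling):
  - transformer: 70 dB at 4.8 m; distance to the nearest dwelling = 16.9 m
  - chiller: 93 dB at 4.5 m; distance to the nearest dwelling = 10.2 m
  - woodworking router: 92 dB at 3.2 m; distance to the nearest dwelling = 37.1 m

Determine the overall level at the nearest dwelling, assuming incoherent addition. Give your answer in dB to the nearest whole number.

86 dB

First find each source's level at the receiver (point-source: −20·log₁₀(r/r_ref)), then combine on an intensity basis.
transformer: 70 − 20·log₁₀(16.9/4.8) = 70 − 10.93 = 59.07 dB.
chiller: 93 − 20·log₁₀(10.2/4.5) = 93 − 7.11 = 85.89 dB.
woodworking router: 92 − 20·log₁₀(37.1/3.2) = 92 − 21.28 = 70.72 dB.
Σ 10^(L/10) = 4.009e+08 → L_total = 10·log₁₀(4.009e+08) = 86.03 dB.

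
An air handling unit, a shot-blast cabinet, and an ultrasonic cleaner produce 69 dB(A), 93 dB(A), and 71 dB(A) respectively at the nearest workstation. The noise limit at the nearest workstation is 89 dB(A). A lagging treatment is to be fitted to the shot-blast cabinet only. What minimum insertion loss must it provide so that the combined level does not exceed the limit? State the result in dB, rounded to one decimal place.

The untreated sources together contribute 10^(69/10) + 10^(71/10) = 2.053e+07, i.e. 73.12 dB(A).
The limit corresponds to 10^(89/10) = 7.943e+08; subtracting the fixed part leaves 7.738e+08 for the shot-blast cabinet, i.e. 88.89 dB(A).
So the shot-blast cabinet must be reduced from 93 to 88.89 dB(A): IL = 4.11 dB.

4.1 dB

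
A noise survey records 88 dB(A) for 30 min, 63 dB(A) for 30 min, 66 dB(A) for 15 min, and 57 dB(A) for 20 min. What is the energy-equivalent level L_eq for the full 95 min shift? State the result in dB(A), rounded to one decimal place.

The energy average is taken in the linear domain: L_eq = 10·log₁₀[(Σ tᵢ·10^(Lᵢ/10))/T], T = 95 min.
Σ tᵢ·10^(Lᵢ/10) = 30·10^(88/10) + 30·10^(63/10) + 15·10^(66/10) + 20·10^(57/10) = 1.906e+10.
L_eq = 10·log₁₀(1.906e+10/95) = 83.02 dB(A).

83.0 dB(A)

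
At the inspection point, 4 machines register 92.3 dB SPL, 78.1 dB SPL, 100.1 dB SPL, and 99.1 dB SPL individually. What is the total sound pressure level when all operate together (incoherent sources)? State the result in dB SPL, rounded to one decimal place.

103.0 dB SPL

For uncorrelated sources the intensities add, so convert each level to linear form, sum, and take 10·log₁₀ of the total.
Σ 10^(L/10) = 10^(92.3/10) + 10^(78.1/10) + 10^(100.1/10) + 10^(99.1/10) = 2.012e+10.
L_total = 10·log₁₀(2.012e+10) = 103.04 dB SPL.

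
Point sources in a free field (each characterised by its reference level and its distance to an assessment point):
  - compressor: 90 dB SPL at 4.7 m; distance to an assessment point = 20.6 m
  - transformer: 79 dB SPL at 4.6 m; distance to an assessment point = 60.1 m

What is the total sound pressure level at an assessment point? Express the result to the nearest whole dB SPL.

Propagate each source to the receiver with L = L_ref − 20·log₁₀(r/r_ref), then add intensities.
compressor: 90 − 20·log₁₀(20.6/4.7) = 90 − 12.84 = 77.16 dB SPL.
transformer: 79 − 20·log₁₀(60.1/4.6) = 79 − 22.32 = 56.68 dB SPL.
Σ 10^(L/10) = 5.252e+07 → L_total = 10·log₁₀(5.252e+07) = 77.20 dB SPL.

77 dB SPL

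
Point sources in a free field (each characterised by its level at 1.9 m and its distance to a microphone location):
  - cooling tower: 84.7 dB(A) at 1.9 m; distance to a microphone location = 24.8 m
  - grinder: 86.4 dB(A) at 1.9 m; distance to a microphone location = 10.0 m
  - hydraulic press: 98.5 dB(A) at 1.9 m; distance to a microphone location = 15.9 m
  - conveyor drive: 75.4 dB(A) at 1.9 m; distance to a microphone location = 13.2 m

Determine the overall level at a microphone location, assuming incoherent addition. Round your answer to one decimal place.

Propagate each source to the receiver with L = L_ref − 20·log₁₀(r/r_ref), then add intensities.
cooling tower: 84.7 − 20·log₁₀(24.8/1.9) = 84.7 − 22.31 = 62.39 dB(A).
grinder: 86.4 − 20·log₁₀(10.0/1.9) = 86.4 − 14.42 = 71.98 dB(A).
hydraulic press: 98.5 − 20·log₁₀(15.9/1.9) = 98.5 − 18.45 = 80.05 dB(A).
conveyor drive: 75.4 − 20·log₁₀(13.2/1.9) = 75.4 − 16.84 = 58.56 dB(A).
Σ 10^(L/10) = 1.193e+08 → L_total = 10·log₁₀(1.193e+08) = 80.77 dB(A).

80.8 dB(A)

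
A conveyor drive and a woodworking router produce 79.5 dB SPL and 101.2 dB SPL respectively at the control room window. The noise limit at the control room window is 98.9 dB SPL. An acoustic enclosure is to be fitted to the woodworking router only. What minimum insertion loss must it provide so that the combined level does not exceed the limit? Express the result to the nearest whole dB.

2 dB

Fixed contribution from the other source: Σ 10^(L/10) = 10^(79.5/10) = 8.913e+07 (79.50 dB SPL).
To meet 98.9 dB SPL overall, the treated woodworking router may contribute at most 10^(98.9/10) − 8.913e+07 = 7.673e+09, i.e. 98.85 dB SPL.
Required insertion loss = 101.2 − 98.85 = 2.35 dB.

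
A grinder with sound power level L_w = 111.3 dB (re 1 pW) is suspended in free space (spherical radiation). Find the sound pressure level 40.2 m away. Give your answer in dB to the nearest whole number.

68 dB

L_p = L_w − 10·log₁₀(4π·r²) with r = 40.2 m.
4π·r² = 2.031e+04 m², 10·log₁₀ of that is 43.077 dB.
L_p = 111.3 − 43.077 = 68.22 dB.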